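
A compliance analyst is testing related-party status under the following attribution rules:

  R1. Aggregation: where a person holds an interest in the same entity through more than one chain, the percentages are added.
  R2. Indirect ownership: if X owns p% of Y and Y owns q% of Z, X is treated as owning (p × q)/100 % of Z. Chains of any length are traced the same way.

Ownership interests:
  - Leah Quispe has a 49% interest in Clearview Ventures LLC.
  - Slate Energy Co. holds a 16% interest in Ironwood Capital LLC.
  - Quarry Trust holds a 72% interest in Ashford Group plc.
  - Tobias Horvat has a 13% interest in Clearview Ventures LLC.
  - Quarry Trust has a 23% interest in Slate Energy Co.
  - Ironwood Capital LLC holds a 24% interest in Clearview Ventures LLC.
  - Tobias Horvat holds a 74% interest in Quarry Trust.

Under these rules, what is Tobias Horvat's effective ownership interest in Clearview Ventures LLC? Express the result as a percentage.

13.653568%

Chain via Quarry Trust → Slate Energy Co. → Ironwood Capital LLC (R2): 74% × 23% × 16% × 24% = 0.653568% of Clearview Ventures LLC.
Direct interest in Clearview Ventures LLC: 13%.
Aggregating (R1): 0.653568% + 13% = 13.653568%.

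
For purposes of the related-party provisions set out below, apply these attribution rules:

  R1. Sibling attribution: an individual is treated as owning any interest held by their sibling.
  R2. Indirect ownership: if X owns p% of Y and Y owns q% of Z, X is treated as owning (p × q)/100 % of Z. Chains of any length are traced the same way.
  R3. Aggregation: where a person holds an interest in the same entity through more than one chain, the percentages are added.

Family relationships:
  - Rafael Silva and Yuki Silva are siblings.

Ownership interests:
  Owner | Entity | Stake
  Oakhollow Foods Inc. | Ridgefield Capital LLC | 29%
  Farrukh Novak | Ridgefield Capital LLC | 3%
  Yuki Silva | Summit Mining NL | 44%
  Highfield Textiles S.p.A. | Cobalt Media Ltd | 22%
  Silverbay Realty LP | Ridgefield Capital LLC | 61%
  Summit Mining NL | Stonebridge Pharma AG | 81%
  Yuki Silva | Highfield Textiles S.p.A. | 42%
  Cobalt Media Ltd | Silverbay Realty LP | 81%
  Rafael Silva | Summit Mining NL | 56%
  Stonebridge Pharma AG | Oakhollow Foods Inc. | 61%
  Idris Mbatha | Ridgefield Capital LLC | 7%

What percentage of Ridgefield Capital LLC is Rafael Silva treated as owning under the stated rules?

18.894384%

By sibling attribution (R1), Rafael Silva is treated as also owning Yuki Silva's interest in Summit Mining NL, giving 56% + 44% = 100%.
By sibling attribution (R1), Rafael Silva is treated as owning Yuki Silva's 42% interest in Highfield Textiles S.p.A.
Chain via Summit Mining NL → Stonebridge Pharma AG → Oakhollow Foods Inc. (R2): 100% × 81% × 61% × 29% = 14.3289% of Ridgefield Capital LLC.
Chain via Highfield Textiles S.p.A. → Cobalt Media Ltd → Silverbay Realty LP (R2): 42% × 22% × 81% × 61% = 4.565484% of Ridgefield Capital LLC.
Aggregating (R3): 14.3289% + 4.565484% = 18.894384%.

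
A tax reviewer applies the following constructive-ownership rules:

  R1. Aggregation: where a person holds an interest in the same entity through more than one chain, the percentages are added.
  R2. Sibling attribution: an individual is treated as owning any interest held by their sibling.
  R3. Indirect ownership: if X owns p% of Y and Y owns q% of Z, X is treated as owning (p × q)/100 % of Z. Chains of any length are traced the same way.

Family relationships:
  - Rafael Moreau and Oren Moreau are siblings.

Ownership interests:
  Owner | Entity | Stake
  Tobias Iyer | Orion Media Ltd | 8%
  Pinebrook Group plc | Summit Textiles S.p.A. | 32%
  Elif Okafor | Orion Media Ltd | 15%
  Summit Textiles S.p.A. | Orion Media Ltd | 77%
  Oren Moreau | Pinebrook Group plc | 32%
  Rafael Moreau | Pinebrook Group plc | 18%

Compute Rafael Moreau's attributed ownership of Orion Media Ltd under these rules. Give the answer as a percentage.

By sibling attribution (R2), Rafael Moreau is treated as also owning Oren Moreau's interest in Pinebrook Group plc, giving 18% + 32% = 50%.
Chain via Pinebrook Group plc → Summit Textiles S.p.A. (R3): 50% × 32% × 77% = 12.32% of Orion Media Ltd.

12.32%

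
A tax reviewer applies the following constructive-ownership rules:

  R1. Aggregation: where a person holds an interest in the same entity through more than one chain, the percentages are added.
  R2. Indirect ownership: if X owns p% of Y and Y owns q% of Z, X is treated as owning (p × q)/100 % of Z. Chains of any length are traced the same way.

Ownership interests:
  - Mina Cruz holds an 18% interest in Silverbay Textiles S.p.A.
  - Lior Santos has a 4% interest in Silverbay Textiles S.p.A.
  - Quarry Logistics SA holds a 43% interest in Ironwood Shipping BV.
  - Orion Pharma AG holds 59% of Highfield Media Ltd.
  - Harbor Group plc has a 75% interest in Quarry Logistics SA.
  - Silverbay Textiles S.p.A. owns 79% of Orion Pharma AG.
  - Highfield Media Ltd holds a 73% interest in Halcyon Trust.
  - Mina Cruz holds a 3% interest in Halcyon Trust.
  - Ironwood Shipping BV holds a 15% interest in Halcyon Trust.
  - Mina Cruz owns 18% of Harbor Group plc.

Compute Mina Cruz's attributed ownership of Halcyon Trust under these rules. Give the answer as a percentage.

Chain via Silverbay Textiles S.p.A. → Orion Pharma AG → Highfield Media Ltd (R2): 18% × 79% × 59% × 73% = 6.124554% of Halcyon Trust.
Chain via Harbor Group plc → Quarry Logistics SA → Ironwood Shipping BV (R2): 18% × 75% × 43% × 15% = 0.87075% of Halcyon Trust.
Direct interest in Halcyon Trust: 3%.
Aggregating (R1): 6.124554% + 0.87075% + 3% = 9.995304%.

9.995304%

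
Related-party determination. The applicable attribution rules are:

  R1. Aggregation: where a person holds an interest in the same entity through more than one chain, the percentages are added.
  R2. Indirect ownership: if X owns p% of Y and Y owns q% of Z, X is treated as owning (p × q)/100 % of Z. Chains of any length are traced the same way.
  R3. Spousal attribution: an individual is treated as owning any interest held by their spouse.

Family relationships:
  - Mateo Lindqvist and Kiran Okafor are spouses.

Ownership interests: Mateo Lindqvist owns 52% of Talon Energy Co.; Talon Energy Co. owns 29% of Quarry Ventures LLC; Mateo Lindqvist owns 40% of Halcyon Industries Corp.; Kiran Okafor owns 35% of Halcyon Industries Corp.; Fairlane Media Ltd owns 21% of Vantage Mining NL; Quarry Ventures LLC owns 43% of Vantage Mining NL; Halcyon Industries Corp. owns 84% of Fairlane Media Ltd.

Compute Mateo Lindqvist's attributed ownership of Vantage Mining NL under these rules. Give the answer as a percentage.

By spousal attribution (R3), Mateo Lindqvist is treated as also owning Kiran Okafor's interest in Halcyon Industries Corp, giving 40% + 35% = 75%.
Chain via Talon Energy Co. → Quarry Ventures LLC (R2): 52% × 29% × 43% = 6.4844% of Vantage Mining NL.
Chain via Halcyon Industries Corp. → Fairlane Media Ltd (R2): 75% × 84% × 21% = 13.23% of Vantage Mining NL.
Aggregating (R1): 6.4844% + 13.23% = 19.7144%.

19.7144%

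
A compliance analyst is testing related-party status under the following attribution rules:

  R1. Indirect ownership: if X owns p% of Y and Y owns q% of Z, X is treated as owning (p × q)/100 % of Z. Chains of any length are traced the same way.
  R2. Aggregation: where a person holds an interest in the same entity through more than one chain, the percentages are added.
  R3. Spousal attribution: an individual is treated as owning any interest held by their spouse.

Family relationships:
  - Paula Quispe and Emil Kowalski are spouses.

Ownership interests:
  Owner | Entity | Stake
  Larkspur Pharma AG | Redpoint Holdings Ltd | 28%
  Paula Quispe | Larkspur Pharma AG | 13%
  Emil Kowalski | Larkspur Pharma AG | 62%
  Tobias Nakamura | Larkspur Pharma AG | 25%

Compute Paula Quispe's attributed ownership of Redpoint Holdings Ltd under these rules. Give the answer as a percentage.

21%

By spousal attribution (R3), Paula Quispe is treated as also owning Emil Kowalski's interest in Larkspur Pharma AG, giving 13% + 62% = 75%.
Chain via Larkspur Pharma AG (R1): 75% × 28% = 21% of Redpoint Holdings Ltd.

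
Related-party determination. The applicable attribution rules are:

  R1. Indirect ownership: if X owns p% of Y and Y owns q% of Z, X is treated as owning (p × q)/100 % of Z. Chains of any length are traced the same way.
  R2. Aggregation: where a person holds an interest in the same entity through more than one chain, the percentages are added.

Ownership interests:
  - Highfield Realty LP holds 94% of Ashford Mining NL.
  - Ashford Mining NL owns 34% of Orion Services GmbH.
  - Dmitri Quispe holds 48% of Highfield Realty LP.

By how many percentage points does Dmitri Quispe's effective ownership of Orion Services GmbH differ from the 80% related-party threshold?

Chain via Highfield Realty LP → Ashford Mining NL (R1): 48% × 94% × 34% = 15.3408% of Orion Services GmbH.
15.3408% falls short of the 80% threshold by 64.6592 percentage points.

64.6592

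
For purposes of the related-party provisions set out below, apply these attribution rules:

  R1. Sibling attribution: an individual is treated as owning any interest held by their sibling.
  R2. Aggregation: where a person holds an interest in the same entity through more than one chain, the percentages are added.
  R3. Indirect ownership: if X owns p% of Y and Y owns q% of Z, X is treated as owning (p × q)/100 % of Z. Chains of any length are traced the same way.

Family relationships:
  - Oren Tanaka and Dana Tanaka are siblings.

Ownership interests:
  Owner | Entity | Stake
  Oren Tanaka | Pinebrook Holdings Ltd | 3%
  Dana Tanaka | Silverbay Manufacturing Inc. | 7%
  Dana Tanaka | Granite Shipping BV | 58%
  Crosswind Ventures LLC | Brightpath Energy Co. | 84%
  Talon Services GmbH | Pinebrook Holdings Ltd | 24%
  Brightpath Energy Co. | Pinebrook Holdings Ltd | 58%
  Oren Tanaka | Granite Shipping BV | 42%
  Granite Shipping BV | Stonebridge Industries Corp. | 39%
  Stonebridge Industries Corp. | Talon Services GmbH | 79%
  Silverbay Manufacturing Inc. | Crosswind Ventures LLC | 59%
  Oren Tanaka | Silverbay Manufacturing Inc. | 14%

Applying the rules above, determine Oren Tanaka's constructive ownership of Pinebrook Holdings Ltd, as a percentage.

16.430808%

By sibling attribution (R1), Oren Tanaka is treated as also owning Dana Tanaka's interest in Silverbay Manufacturing Inc, giving 14% + 7% = 21%.
By sibling attribution (R1), Oren Tanaka is treated as also owning Dana Tanaka's interest in Granite Shipping BV, giving 42% + 58% = 100%.
Chain via Silverbay Manufacturing Inc. → Crosswind Ventures LLC → Brightpath Energy Co. (R3): 21% × 59% × 84% × 58% = 6.036408% of Pinebrook Holdings Ltd.
Chain via Granite Shipping BV → Stonebridge Industries Corp. → Talon Services GmbH (R3): 100% × 39% × 79% × 24% = 7.3944% of Pinebrook Holdings Ltd.
Direct interest in Pinebrook Holdings Ltd: 3%.
Aggregating (R2): 6.036408% + 7.3944% + 3% = 16.430808%.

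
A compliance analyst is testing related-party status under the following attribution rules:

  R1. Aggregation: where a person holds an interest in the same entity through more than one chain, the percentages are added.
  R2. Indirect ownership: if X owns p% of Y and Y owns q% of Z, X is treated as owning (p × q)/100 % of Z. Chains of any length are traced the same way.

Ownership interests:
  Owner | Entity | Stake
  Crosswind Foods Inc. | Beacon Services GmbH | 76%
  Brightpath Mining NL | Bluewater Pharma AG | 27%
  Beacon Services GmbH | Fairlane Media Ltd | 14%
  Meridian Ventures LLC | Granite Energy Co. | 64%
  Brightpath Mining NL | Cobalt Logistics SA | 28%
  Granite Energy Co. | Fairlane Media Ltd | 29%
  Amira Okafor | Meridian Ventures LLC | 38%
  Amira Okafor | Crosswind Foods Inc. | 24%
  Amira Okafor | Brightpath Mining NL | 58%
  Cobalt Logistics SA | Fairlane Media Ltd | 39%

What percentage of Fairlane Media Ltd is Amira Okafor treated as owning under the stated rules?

15.94%

Chain via Meridian Ventures LLC → Granite Energy Co. (R2): 38% × 64% × 29% = 7.0528% of Fairlane Media Ltd.
Chain via Brightpath Mining NL → Cobalt Logistics SA (R2): 58% × 28% × 39% = 6.3336% of Fairlane Media Ltd.
Chain via Crosswind Foods Inc. → Beacon Services GmbH (R2): 24% × 76% × 14% = 2.5536% of Fairlane Media Ltd.
Aggregating (R1): 7.0528% + 6.3336% + 2.5536% = 15.94%.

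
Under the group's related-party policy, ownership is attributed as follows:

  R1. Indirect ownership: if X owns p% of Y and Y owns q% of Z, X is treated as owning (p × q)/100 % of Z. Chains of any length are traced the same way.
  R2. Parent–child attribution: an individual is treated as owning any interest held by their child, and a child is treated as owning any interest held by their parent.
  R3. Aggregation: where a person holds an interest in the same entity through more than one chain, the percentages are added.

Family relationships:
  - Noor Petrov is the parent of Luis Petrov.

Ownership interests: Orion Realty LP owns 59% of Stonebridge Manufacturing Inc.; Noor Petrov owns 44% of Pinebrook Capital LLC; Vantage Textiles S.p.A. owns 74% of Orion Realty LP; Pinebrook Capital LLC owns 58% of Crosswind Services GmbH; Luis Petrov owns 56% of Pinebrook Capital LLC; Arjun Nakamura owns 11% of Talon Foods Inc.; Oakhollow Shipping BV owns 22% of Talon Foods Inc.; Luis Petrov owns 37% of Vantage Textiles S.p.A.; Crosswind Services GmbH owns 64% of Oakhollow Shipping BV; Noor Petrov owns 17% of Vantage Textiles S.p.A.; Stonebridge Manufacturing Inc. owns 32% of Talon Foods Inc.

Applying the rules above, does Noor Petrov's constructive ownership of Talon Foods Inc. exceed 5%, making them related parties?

Yes

By parent–child attribution (R2), Noor Petrov is treated as also owning Luis Petrov's interest in Vantage Textiles S.p.A, giving 17% + 37% = 54%.
By parent–child attribution (R2), Noor Petrov is treated as also owning Luis Petrov's interest in Pinebrook Capital LLC, giving 44% + 56% = 100%.
Chain via Vantage Textiles S.p.A. → Orion Realty LP → Stonebridge Manufacturing Inc. (R1): 54% × 74% × 59% × 32% = 7.544448% of Talon Foods Inc.
Chain via Pinebrook Capital LLC → Crosswind Services GmbH → Oakhollow Shipping BV (R1): 100% × 58% × 64% × 22% = 8.1664% of Talon Foods Inc.
Aggregating (R3): 7.544448% + 8.1664% = 15.710848%.
15.710848% exceeds the 5% threshold, so Noor is a related party to Talon Foods Inc.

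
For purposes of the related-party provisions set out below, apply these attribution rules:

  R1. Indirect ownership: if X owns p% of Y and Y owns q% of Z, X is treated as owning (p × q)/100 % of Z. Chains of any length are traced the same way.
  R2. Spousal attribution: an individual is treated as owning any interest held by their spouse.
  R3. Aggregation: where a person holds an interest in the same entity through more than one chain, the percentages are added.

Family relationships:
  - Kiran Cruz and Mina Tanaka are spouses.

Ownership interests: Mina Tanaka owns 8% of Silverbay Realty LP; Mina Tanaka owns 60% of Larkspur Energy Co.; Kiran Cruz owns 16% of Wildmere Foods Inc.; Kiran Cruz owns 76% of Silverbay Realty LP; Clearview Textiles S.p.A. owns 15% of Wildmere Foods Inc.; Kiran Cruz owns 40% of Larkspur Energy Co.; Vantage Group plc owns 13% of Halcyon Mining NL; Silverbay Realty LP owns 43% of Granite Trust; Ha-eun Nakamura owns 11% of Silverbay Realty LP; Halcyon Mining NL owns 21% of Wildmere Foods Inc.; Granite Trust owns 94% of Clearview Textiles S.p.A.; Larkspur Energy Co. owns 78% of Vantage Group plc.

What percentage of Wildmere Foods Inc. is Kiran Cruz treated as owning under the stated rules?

23.22232%

By spousal attribution (R2), Kiran Cruz is treated as also owning Mina Tanaka's interest in Silverbay Realty LP, giving 76% + 8% = 84%.
By spousal attribution (R2), Kiran Cruz is treated as also owning Mina Tanaka's interest in Larkspur Energy Co, giving 40% + 60% = 100%.
Chain via Silverbay Realty LP → Granite Trust → Clearview Textiles S.p.A. (R1): 84% × 43% × 94% × 15% = 5.09292% of Wildmere Foods Inc.
Chain via Larkspur Energy Co. → Vantage Group plc → Halcyon Mining NL (R1): 100% × 78% × 13% × 21% = 2.1294% of Wildmere Foods Inc.
Direct interest in Wildmere Foods Inc: 16%.
Aggregating (R3): 5.09292% + 2.1294% + 16% = 23.22232%.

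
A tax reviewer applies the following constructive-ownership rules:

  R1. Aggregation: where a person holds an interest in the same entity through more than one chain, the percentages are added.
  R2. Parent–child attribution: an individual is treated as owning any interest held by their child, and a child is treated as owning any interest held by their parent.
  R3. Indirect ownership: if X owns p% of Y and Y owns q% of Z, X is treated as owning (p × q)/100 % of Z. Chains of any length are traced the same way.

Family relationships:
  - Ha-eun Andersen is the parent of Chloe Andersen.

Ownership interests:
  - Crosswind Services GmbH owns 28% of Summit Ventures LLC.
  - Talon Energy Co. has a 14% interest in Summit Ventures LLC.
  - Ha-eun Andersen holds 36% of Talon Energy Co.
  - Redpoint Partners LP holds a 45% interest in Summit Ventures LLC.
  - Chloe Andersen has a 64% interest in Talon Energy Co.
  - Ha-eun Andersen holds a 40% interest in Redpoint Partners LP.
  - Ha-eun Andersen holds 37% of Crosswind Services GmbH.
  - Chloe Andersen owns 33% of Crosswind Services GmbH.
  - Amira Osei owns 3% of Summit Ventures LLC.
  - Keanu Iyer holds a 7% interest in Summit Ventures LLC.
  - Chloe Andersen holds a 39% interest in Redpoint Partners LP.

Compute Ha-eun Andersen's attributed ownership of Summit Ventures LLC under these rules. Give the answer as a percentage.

69.15%

By parent–child attribution (R2), Ha-eun Andersen is treated as also owning Chloe Andersen's interest in Crosswind Services GmbH, giving 37% + 33% = 70%.
By parent–child attribution (R2), Ha-eun Andersen is treated as also owning Chloe Andersen's interest in Redpoint Partners LP, giving 40% + 39% = 79%.
By parent–child attribution (R2), Ha-eun Andersen is treated as also owning Chloe Andersen's interest in Talon Energy Co, giving 36% + 64% = 100%.
Chain via Crosswind Services GmbH (R3): 70% × 28% = 19.6% of Summit Ventures LLC.
Chain via Redpoint Partners LP (R3): 79% × 45% = 35.55% of Summit Ventures LLC.
Chain via Talon Energy Co. (R3): 100% × 14% = 14% of Summit Ventures LLC.
Aggregating (R1): 19.6% + 35.55% + 14% = 69.15%.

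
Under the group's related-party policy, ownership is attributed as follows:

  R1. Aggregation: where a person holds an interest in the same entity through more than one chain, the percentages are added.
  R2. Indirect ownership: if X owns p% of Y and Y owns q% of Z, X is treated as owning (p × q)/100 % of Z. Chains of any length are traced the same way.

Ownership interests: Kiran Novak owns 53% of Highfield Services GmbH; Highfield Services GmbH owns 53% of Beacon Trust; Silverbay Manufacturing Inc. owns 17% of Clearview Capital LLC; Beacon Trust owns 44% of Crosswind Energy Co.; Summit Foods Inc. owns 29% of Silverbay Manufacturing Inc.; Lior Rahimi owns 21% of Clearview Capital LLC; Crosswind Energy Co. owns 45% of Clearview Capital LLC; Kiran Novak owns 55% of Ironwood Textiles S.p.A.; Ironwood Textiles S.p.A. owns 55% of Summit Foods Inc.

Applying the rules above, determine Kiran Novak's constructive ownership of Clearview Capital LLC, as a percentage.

7.053145%

Chain via Highfield Services GmbH → Beacon Trust → Crosswind Energy Co. (R2): 53% × 53% × 44% × 45% = 5.56182% of Clearview Capital LLC.
Chain via Ironwood Textiles S.p.A. → Summit Foods Inc. → Silverbay Manufacturing Inc. (R2): 55% × 55% × 29% × 17% = 1.491325% of Clearview Capital LLC.
Aggregating (R1): 5.56182% + 1.491325% = 7.053145%.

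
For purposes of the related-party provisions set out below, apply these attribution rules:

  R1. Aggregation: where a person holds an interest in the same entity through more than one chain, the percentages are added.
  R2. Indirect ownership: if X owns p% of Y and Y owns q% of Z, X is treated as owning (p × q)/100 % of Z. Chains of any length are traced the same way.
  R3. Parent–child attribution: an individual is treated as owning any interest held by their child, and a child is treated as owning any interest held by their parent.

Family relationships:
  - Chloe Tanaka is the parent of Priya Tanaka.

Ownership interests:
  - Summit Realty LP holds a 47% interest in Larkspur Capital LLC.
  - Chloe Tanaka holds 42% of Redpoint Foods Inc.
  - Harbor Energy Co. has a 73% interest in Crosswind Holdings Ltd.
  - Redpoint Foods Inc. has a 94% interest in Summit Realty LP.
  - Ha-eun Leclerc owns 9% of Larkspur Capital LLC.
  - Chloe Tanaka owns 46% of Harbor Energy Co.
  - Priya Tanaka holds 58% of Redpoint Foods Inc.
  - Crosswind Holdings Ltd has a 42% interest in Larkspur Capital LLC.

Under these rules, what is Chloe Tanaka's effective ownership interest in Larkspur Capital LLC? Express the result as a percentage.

By parent–child attribution (R3), Chloe Tanaka is treated as also owning Priya Tanaka's interest in Redpoint Foods Inc, giving 42% + 58% = 100%.
Chain via Redpoint Foods Inc. → Summit Realty LP (R2): 100% × 94% × 47% = 44.18% of Larkspur Capital LLC.
Chain via Harbor Energy Co. → Crosswind Holdings Ltd (R2): 46% × 73% × 42% = 14.1036% of Larkspur Capital LLC.
Aggregating (R1): 44.18% + 14.1036% = 58.2836%.

58.2836%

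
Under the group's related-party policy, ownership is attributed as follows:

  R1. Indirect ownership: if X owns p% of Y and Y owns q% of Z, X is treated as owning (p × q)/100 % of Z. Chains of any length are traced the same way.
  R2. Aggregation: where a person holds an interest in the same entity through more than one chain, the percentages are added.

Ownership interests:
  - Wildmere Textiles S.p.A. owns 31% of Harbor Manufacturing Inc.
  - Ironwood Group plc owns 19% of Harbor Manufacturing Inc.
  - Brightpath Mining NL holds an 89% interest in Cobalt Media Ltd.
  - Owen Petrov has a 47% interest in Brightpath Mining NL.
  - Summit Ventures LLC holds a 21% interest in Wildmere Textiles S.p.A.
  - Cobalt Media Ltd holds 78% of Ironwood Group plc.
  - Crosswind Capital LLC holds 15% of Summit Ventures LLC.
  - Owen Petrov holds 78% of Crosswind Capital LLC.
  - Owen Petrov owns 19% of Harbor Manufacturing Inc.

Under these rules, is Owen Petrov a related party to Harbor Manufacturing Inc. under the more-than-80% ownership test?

No

Chain via Crosswind Capital LLC → Summit Ventures LLC → Wildmere Textiles S.p.A. (R1): 78% × 15% × 21% × 31% = 0.76167% of Harbor Manufacturing Inc.
Chain via Brightpath Mining NL → Cobalt Media Ltd → Ironwood Group plc (R1): 47% × 89% × 78% × 19% = 6.199206% of Harbor Manufacturing Inc.
Direct interest in Harbor Manufacturing Inc: 19%.
Aggregating (R2): 0.76167% + 6.199206% + 19% = 25.960876%.
25.960876% does not exceed the 80% threshold, so Owen is not a related party to Harbor Manufacturing Inc.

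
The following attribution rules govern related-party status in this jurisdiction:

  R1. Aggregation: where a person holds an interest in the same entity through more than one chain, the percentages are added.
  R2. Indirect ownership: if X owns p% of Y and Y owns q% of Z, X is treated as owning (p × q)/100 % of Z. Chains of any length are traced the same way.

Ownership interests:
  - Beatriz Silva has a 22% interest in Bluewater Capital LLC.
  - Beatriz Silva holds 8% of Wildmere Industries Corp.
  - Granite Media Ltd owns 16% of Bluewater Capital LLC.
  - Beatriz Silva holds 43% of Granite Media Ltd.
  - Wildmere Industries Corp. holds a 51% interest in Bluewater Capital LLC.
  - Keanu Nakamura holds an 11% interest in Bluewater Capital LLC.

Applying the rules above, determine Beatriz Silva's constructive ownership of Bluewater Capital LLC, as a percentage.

32.96%

Chain via Granite Media Ltd (R2): 43% × 16% = 6.88% of Bluewater Capital LLC.
Chain via Wildmere Industries Corp. (R2): 8% × 51% = 4.08% of Bluewater Capital LLC.
Direct interest in Bluewater Capital LLC: 22%.
Aggregating (R1): 6.88% + 4.08% + 22% = 32.96%.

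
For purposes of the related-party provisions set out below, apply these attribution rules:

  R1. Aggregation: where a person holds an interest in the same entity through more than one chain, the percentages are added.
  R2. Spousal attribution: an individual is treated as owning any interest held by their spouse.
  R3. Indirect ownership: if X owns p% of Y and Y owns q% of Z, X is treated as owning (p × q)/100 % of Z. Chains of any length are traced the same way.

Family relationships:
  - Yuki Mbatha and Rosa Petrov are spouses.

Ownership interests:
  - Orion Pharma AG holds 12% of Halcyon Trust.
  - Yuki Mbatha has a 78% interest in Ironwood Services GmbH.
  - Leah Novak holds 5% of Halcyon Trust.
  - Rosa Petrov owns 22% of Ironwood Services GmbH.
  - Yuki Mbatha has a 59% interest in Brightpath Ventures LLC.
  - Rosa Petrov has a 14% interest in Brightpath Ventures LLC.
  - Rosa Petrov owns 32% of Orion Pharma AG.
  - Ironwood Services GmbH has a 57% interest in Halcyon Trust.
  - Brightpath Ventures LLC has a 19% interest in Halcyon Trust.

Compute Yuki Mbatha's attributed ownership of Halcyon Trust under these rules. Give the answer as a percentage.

74.71%

By spousal attribution (R2), Yuki Mbatha is treated as also owning Rosa Petrov's interest in Ironwood Services GmbH, giving 78% + 22% = 100%.
By spousal attribution (R2), Yuki Mbatha is treated as also owning Rosa Petrov's interest in Brightpath Ventures LLC, giving 59% + 14% = 73%.
By spousal attribution (R2), Yuki Mbatha is treated as owning Rosa Petrov's 32% interest in Orion Pharma AG.
Chain via Ironwood Services GmbH (R3): 100% × 57% = 57% of Halcyon Trust.
Chain via Brightpath Ventures LLC (R3): 73% × 19% = 13.87% of Halcyon Trust.
Chain via Orion Pharma AG (R3): 32% × 12% = 3.84% of Halcyon Trust.
Aggregating (R1): 57% + 13.87% + 3.84% = 74.71%.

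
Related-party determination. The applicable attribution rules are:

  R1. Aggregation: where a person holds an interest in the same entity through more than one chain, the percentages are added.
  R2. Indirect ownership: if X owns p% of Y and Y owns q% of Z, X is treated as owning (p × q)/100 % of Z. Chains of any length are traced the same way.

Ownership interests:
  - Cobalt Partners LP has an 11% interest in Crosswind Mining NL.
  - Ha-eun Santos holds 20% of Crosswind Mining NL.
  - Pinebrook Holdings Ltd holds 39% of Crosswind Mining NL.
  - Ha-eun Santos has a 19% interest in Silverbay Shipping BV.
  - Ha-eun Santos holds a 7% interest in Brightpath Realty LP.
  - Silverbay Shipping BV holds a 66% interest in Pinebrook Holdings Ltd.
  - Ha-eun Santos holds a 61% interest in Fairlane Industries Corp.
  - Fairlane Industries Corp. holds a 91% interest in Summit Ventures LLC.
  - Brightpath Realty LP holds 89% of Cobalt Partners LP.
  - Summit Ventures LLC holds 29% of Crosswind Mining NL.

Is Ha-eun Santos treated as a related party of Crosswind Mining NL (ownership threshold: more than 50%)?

No

Chain via Silverbay Shipping BV → Pinebrook Holdings Ltd (R2): 19% × 66% × 39% = 4.8906% of Crosswind Mining NL.
Chain via Fairlane Industries Corp. → Summit Ventures LLC (R2): 61% × 91% × 29% = 16.0979% of Crosswind Mining NL.
Chain via Brightpath Realty LP → Cobalt Partners LP (R2): 7% × 89% × 11% = 0.6853% of Crosswind Mining NL.
Direct interest in Crosswind Mining NL: 20%.
Aggregating (R1): 4.8906% + 16.0979% + 0.6853% + 20% = 41.6738%.
41.6738% does not exceed the 50% threshold, so Ha-eun is not a related party to Crosswind Mining NL.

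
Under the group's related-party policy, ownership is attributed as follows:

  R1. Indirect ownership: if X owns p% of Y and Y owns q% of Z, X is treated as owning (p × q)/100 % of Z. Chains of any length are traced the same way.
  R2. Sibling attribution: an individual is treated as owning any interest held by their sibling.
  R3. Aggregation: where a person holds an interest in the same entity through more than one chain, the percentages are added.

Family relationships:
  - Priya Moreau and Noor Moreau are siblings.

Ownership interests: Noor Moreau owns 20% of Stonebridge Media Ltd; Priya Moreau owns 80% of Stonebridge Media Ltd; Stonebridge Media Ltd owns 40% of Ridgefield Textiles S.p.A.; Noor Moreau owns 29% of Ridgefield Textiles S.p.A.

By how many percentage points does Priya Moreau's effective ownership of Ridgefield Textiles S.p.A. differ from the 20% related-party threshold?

By sibling attribution (R2), Priya Moreau is treated as also owning Noor Moreau's interest in Stonebridge Media Ltd, giving 80% + 20% = 100%.
By sibling attribution (R2), Priya Moreau is treated as owning Noor Moreau's 29% interest in Ridgefield Textiles S.p.A.
Chain via Stonebridge Media Ltd (R1): 100% × 40% = 40% of Ridgefield Textiles S.p.A.
Direct interest in Ridgefield Textiles S.p.A: 29%.
Aggregating (R3): 40% + 29% = 69%.
69% exceeds the 20% threshold by 49 percentage points.

49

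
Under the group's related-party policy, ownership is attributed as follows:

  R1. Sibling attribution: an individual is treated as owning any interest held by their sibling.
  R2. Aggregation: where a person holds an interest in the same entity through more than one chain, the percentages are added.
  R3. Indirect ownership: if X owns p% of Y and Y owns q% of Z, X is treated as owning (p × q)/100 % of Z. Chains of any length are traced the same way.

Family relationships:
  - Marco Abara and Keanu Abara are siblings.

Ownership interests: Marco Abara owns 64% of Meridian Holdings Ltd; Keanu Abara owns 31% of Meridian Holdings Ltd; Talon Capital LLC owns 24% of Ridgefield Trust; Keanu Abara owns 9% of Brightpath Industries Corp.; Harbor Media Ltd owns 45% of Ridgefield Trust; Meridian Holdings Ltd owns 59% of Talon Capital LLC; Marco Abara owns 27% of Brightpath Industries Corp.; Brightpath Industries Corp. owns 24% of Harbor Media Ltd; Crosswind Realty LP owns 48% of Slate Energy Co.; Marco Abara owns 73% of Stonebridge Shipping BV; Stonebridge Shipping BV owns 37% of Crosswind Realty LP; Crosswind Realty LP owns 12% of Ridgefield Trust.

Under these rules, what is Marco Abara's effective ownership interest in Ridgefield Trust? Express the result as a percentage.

20.5812%

By sibling attribution (R1), Marco Abara is treated as also owning Keanu Abara's interest in Brightpath Industries Corp, giving 27% + 9% = 36%.
By sibling attribution (R1), Marco Abara is treated as also owning Keanu Abara's interest in Meridian Holdings Ltd, giving 64% + 31% = 95%.
Chain via Brightpath Industries Corp. → Harbor Media Ltd (R3): 36% × 24% × 45% = 3.888% of Ridgefield Trust.
Chain via Stonebridge Shipping BV → Crosswind Realty LP (R3): 73% × 37% × 12% = 3.2412% of Ridgefield Trust.
Chain via Meridian Holdings Ltd → Talon Capital LLC (R3): 95% × 59% × 24% = 13.452% of Ridgefield Trust.
Aggregating (R2): 3.888% + 3.2412% + 13.452% = 20.5812%.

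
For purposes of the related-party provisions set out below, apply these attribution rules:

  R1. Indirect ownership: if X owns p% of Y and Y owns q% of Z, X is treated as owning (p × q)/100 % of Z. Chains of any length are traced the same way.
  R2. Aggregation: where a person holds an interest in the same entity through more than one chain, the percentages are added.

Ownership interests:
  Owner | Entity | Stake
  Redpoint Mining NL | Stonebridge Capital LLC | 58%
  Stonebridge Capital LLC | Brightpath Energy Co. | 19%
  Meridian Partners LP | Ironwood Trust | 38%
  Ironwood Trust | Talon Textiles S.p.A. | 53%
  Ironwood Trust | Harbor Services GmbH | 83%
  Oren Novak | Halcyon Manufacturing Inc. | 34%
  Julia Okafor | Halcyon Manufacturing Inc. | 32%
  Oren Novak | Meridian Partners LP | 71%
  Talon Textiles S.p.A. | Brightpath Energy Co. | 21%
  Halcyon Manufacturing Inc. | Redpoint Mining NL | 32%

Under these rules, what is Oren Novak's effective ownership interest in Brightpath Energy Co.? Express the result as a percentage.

4.20185%

Chain via Meridian Partners LP → Ironwood Trust → Talon Textiles S.p.A. (R1): 71% × 38% × 53% × 21% = 3.002874% of Brightpath Energy Co.
Chain via Halcyon Manufacturing Inc. → Redpoint Mining NL → Stonebridge Capital LLC (R1): 34% × 32% × 58% × 19% = 1.198976% of Brightpath Energy Co.
Aggregating (R2): 3.002874% + 1.198976% = 4.20185%.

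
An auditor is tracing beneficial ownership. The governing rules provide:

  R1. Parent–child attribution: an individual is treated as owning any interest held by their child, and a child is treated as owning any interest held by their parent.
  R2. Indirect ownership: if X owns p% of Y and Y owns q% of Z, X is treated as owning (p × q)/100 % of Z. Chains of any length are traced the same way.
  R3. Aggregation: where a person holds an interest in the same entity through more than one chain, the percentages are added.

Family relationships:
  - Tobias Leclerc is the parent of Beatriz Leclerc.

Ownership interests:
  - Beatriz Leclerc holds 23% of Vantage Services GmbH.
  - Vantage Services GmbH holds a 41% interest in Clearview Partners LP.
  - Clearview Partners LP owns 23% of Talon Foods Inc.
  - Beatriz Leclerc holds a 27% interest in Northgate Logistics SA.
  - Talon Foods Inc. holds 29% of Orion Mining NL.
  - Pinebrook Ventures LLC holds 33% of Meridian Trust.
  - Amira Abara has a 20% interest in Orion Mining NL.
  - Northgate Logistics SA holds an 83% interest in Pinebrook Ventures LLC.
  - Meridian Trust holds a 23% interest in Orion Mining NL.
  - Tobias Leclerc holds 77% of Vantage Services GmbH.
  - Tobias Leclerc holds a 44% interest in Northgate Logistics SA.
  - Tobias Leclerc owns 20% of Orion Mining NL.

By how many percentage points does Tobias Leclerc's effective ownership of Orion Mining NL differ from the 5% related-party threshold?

22.207487

By parent–child attribution (R1), Tobias Leclerc is treated as also owning Beatriz Leclerc's interest in Vantage Services GmbH, giving 77% + 23% = 100%.
By parent–child attribution (R1), Tobias Leclerc is treated as also owning Beatriz Leclerc's interest in Northgate Logistics SA, giving 44% + 27% = 71%.
Chain via Vantage Services GmbH → Clearview Partners LP → Talon Foods Inc. (R2): 100% × 41% × 23% × 29% = 2.7347% of Orion Mining NL.
Chain via Northgate Logistics SA → Pinebrook Ventures LLC → Meridian Trust (R2): 71% × 83% × 33% × 23% = 4.472787% of Orion Mining NL.
Direct interest in Orion Mining NL: 20%.
Aggregating (R3): 2.7347% + 4.472787% + 20% = 27.207487%.
27.207487% exceeds the 5% threshold by 22.207487 percentage points.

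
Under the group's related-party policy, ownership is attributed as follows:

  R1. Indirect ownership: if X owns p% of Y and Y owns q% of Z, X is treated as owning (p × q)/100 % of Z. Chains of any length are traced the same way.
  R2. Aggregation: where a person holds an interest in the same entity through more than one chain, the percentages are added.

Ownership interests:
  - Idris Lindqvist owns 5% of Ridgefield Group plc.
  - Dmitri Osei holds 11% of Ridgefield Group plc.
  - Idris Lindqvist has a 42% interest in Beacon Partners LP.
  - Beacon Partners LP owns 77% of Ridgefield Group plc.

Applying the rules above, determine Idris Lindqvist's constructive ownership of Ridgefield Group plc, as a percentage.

Chain via Beacon Partners LP (R1): 42% × 77% = 32.34% of Ridgefield Group plc.
Direct interest in Ridgefield Group plc: 5%.
Aggregating (R2): 32.34% + 5% = 37.34%.

37.34%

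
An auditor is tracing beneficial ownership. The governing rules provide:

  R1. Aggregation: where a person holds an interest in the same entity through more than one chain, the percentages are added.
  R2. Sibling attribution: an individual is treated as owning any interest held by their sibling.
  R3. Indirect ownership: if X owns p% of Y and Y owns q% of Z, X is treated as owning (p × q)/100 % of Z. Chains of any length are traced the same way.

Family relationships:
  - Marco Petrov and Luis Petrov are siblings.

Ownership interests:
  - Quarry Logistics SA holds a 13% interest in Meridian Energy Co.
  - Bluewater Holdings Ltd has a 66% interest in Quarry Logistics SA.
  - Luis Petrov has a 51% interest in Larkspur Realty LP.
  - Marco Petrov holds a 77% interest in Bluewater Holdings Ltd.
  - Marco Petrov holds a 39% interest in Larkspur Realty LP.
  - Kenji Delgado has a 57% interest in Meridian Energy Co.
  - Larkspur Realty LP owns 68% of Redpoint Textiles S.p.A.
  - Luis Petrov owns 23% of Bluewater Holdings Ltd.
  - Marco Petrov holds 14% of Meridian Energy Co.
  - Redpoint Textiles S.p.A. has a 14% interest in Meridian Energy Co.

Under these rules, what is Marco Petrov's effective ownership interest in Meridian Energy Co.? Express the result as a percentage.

By sibling attribution (R2), Marco Petrov is treated as also owning Luis Petrov's interest in Bluewater Holdings Ltd, giving 77% + 23% = 100%.
By sibling attribution (R2), Marco Petrov is treated as also owning Luis Petrov's interest in Larkspur Realty LP, giving 39% + 51% = 90%.
Chain via Bluewater Holdings Ltd → Quarry Logistics SA (R3): 100% × 66% × 13% = 8.58% of Meridian Energy Co.
Chain via Larkspur Realty LP → Redpoint Textiles S.p.A. (R3): 90% × 68% × 14% = 8.568% of Meridian Energy Co.
Direct interest in Meridian Energy Co: 14%.
Aggregating (R1): 8.58% + 8.568% + 14% = 31.148%.

31.148%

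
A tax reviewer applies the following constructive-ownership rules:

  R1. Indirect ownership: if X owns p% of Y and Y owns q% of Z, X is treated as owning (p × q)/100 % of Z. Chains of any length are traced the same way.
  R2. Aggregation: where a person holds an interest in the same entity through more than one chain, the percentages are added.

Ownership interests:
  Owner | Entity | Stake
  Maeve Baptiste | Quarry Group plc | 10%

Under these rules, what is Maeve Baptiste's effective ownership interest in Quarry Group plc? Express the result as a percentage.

Direct interest in Quarry Group plc: 10%.

10%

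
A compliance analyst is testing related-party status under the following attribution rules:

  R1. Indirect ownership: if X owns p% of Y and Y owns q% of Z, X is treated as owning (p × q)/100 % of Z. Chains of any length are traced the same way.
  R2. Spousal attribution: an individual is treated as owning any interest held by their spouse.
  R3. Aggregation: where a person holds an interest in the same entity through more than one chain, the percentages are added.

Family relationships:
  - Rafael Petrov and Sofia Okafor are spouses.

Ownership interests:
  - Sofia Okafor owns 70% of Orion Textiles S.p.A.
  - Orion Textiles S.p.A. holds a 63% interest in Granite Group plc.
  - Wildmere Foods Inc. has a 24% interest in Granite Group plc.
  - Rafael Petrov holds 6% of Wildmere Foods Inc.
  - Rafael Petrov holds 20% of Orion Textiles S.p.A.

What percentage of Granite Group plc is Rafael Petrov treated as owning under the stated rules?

By spousal attribution (R2), Rafael Petrov is treated as also owning Sofia Okafor's interest in Orion Textiles S.p.A, giving 20% + 70% = 90%.
Chain via Orion Textiles S.p.A. (R1): 90% × 63% = 56.7% of Granite Group plc.
Chain via Wildmere Foods Inc. (R1): 6% × 24% = 1.44% of Granite Group plc.
Aggregating (R3): 56.7% + 1.44% = 58.14%.

58.14%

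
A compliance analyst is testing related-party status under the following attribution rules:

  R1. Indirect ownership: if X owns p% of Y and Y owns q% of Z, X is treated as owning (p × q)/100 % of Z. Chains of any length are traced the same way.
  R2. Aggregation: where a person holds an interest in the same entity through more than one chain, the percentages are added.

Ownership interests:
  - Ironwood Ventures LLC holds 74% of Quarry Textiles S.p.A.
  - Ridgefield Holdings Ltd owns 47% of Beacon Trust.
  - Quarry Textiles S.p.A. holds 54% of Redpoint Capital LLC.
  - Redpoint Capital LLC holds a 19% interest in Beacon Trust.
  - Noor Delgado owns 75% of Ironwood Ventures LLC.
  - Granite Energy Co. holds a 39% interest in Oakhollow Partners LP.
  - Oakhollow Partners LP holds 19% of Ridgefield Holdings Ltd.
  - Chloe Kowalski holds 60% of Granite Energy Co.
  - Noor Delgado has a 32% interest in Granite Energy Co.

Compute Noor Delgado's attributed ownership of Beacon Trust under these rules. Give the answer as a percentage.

Chain via Granite Energy Co. → Oakhollow Partners LP → Ridgefield Holdings Ltd (R1): 32% × 39% × 19% × 47% = 1.114464% of Beacon Trust.
Chain via Ironwood Ventures LLC → Quarry Textiles S.p.A. → Redpoint Capital LLC (R1): 75% × 74% × 54% × 19% = 5.6943% of Beacon Trust.
Aggregating (R2): 1.114464% + 5.6943% = 6.808764%.

6.808764%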